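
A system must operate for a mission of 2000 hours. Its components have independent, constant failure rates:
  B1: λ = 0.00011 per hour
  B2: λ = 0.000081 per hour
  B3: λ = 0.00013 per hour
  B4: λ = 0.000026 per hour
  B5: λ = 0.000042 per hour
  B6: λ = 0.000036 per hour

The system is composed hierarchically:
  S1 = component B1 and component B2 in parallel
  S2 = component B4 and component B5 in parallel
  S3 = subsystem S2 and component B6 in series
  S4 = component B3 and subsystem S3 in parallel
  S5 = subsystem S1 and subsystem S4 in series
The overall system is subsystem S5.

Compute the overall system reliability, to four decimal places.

0.9542

R(B1) = exp(−0.00011 × 2000) = 0.802519
R(B2) = exp(−0.000081 × 2000) = 0.850441
R(B3) = exp(−0.00013 × 2000) = 0.771052
R(B4) = exp(−0.000026 × 2000) = 0.949329
R(B5) = exp(−0.000042 × 2000) = 0.919431
R(B6) = exp(−0.000036 × 2000) = 0.930531
Parallel (B1 and B2): 1 − (1 − 0.802519)(1 − 0.850441) = 0.970465
Parallel (B4 and B5): 1 − (1 − 0.949329)(1 − 0.919431) = 0.995917
Series ([0.995917] and B6): 0.995917 × 0.930531 = 0.926732
Parallel (B3 and [0.926732]): 1 − (1 − 0.771052)(1 − 0.926732) = 0.983225
Series ([0.970465] and [0.983225]): 0.970465 × 0.983225 = 0.9542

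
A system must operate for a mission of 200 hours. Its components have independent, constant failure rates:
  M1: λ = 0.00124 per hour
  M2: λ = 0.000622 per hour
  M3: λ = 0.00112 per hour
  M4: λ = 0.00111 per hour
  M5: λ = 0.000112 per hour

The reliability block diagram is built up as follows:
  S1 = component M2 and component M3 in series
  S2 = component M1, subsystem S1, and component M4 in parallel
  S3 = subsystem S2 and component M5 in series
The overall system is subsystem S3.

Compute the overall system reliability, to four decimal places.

0.9653

R(M1) = exp(−0.00124 × 200) = 0.780360
R(M2) = exp(−0.000622 × 200) = 0.883027
R(M3) = exp(−0.00112 × 200) = 0.799315
R(M4) = exp(−0.00111 × 200) = 0.800915
R(M5) = exp(−0.000112 × 200) = 0.977849
Series (M2 and M3): 0.883027 × 0.799315 = 0.705817
Parallel (M1, [0.705817], and M4): 1 − (1 − 0.780360)(1 − 0.705817)(1 − 0.800915) = 0.987136
Series ([0.987136] and M5): 0.987136 × 0.977849 = 0.9653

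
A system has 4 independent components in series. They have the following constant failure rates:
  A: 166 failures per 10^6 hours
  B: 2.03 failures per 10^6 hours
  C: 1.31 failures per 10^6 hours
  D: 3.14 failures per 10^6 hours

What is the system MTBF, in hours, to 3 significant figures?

5800

Series of exponential components: λ_sys = Σ λ_i
λ_sys = 0.000166 + 0.00000203 + 0.00000131 + 0.00000314 = 1.7248e-04 /h
MTBF = 1 / λ_sys = 5800 h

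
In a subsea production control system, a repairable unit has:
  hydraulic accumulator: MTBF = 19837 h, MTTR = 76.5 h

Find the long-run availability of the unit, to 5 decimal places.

A(hydraulic accumulator) = MTBF/(MTBF+MTTR) = 19837/(19837+76.5) = 0.99616

0.99616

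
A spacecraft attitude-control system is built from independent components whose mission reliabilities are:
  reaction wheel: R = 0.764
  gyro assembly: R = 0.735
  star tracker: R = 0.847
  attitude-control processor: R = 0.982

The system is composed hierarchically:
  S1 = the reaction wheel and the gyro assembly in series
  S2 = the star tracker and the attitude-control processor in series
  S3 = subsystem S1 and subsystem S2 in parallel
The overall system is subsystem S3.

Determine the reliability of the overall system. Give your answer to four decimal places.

Series (reaction wheel and gyro assembly): 0.764000 × 0.735000 = 0.561540
Series (star tracker and attitude-control processor): 0.847000 × 0.982000 = 0.831754
Parallel ([0.561540] and [0.831754]): 1 − (1 − 0.561540)(1 − 0.831754) = 0.9262

0.9262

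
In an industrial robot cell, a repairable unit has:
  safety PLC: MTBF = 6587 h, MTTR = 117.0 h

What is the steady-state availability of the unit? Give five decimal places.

0.98255

A(safety PLC) = MTBF/(MTBF+MTTR) = 6587/(6587+117.0) = 0.98255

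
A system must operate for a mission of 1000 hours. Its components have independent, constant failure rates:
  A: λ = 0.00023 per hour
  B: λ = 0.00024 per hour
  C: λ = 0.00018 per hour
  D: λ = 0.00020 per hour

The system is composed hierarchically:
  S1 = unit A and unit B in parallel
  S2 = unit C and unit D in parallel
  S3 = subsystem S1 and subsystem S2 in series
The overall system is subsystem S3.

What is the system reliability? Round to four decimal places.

0.9276

R(A) = exp(−0.00023 × 1000) = 0.794534
R(B) = exp(−0.00024 × 1000) = 0.786628
R(C) = exp(−0.00018 × 1000) = 0.835270
R(D) = exp(−0.00020 × 1000) = 0.818731
Parallel (A and B): 1 − (1 − 0.794534)(1 − 0.786628) = 0.956159
Parallel (C and D): 1 − (1 − 0.835270)(1 − 0.818731) = 0.970140
Series ([0.956159] and [0.970140]): 0.956159 × 0.970140 = 0.9276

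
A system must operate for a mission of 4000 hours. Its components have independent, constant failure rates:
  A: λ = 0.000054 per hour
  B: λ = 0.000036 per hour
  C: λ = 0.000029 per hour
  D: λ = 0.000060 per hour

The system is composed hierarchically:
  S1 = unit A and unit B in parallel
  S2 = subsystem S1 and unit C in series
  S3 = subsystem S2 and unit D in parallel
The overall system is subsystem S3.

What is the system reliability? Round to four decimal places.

0.9717

R(A) = exp(−0.000054 × 4000) = 0.805735
R(B) = exp(−0.000036 × 4000) = 0.865888
R(C) = exp(−0.000029 × 4000) = 0.890475
R(D) = exp(−0.000060 × 4000) = 0.786628
Parallel (A and B): 1 − (1 − 0.805735)(1 − 0.865888) = 0.973947
Series ([0.973947] and C): 0.973947 × 0.890475 = 0.867275
Parallel ([0.867275] and D): 1 − (1 − 0.867275)(1 − 0.786628) = 0.9717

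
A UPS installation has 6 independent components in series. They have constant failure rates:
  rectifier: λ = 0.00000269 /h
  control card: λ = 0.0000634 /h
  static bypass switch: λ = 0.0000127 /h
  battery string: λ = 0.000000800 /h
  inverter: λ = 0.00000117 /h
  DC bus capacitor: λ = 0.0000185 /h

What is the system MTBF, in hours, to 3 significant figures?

Series of exponential components: λ_sys = Σ λ_i
λ_sys = 0.00000269 + 0.0000634 + 0.0000127 + 0.000000800 + 0.00000117 + 0.0000185 = 9.9260e-05 /h
MTBF = 1 / λ_sys = 10100 h

10100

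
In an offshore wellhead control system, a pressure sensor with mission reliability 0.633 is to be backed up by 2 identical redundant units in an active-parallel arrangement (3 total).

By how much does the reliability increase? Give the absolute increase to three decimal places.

R_before = 0.633
R_after = 1 − (1 − 0.633)^3 = 0.951
ΔR = 0.951 − 0.633 = 0.318

0.318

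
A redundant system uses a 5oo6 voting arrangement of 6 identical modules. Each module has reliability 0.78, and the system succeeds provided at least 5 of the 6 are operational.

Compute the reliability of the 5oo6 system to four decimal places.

0.6063

R = Σ_{i=5}^{6} C(6,i) p^i (1−p)^{6−i} with p = 0.78
C(6,5)·0.78^5·0.22^1 = 0.381107
C(6,6)·0.78^6·0.22^0 = 0.225200
Sum = 0.6063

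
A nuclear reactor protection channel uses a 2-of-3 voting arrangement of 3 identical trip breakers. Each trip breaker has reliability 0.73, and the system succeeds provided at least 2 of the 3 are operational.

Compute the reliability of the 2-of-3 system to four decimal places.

0.8207

R = Σ_{i=2}^{3} C(3,i) p^i (1−p)^{3−i} with p = 0.73
C(3,2)·0.73^2·0.27^1 = 0.431649
C(3,3)·0.73^3·0.27^0 = 0.389017
Sum = 0.8207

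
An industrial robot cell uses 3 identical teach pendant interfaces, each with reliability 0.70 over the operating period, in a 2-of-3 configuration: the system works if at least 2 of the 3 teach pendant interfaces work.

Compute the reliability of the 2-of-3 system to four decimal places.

R = Σ_{i=2}^{3} C(3,i) p^i (1−p)^{3−i} with p = 0.70
C(3,2)·0.70^2·0.30^1 = 0.441000
C(3,3)·0.70^3·0.30^0 = 0.343000
Sum = 0.7840

0.7840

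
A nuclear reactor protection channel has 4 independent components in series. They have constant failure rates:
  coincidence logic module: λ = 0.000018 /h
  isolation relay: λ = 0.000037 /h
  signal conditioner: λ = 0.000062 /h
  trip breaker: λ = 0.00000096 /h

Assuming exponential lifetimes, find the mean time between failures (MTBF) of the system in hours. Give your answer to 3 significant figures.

Series of exponential components: λ_sys = Σ λ_i
λ_sys = 0.000018 + 0.000037 + 0.000062 + 0.00000096 = 1.1796e-04 /h
MTBF = 1 / λ_sys = 8480 h

8480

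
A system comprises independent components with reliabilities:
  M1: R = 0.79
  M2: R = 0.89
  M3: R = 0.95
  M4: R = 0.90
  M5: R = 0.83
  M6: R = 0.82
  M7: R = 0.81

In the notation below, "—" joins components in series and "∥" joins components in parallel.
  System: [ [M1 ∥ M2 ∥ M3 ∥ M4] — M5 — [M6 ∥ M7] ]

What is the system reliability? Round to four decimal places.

0.8015

Parallel (M1, M2, M3, and M4): 1 − (1 − 0.790000)(1 − 0.890000)(1 − 0.950000)(1 − 0.900000) = 0.999885
Parallel (M6 and M7): 1 − (1 − 0.820000)(1 − 0.810000) = 0.965800
Series ([0.999885], M5, and [0.965800]): 0.999885 × 0.830000 × 0.965800 = 0.8015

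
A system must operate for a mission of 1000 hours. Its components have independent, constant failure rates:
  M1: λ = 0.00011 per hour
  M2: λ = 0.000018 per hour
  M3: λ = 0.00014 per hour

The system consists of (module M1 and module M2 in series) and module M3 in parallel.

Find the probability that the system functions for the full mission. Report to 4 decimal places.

0.9843

R(M1) = exp(−0.00011 × 1000) = 0.895834
R(M2) = exp(−0.000018 × 1000) = 0.982161
R(M3) = exp(−0.00014 × 1000) = 0.869358
Series (M1 and M2): 0.895834 × 0.982161 = 0.879853
Parallel ([0.879853] and M3): 1 − (1 − 0.879853)(1 − 0.869358) = 0.9843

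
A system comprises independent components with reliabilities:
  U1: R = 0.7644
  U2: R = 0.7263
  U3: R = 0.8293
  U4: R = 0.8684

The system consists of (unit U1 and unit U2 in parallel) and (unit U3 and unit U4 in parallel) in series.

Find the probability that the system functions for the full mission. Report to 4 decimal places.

0.9145

Parallel (U1 and U2): 1 − (1 − 0.764400)(1 − 0.726300) = 0.935516
Parallel (U3 and U4): 1 − (1 − 0.829300)(1 − 0.868400) = 0.977536
Series ([0.935516] and [0.977536]): 0.935516 × 0.977536 = 0.9145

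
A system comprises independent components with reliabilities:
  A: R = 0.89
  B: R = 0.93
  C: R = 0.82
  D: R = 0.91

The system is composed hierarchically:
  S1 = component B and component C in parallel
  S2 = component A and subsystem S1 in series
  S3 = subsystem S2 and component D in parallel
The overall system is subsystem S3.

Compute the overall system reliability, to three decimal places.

Parallel (B and C): 1 − (1 − 0.93000)(1 − 0.82000) = 0.98740
Series (A and [0.98740]): 0.89000 × 0.98740 = 0.87879
Parallel ([0.87879] and D): 1 − (1 − 0.87879)(1 − 0.91000) = 0.989

0.989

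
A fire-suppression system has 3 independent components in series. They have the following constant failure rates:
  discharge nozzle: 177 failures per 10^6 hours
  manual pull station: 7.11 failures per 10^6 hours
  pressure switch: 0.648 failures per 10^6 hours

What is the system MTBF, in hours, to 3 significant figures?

5410

Series of exponential components: λ_sys = Σ λ_i
λ_sys = 0.000177 + 0.00000711 + 0.000000648 = 1.8476e-04 /h
MTBF = 1 / λ_sys = 5410 h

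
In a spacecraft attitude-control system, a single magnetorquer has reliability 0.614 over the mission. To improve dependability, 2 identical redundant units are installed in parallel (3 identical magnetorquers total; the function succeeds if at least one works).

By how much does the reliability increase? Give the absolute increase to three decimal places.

R_before = 0.614
R_after = 1 − (1 − 0.614)^3 = 0.942
ΔR = 0.942 − 0.614 = 0.328

0.328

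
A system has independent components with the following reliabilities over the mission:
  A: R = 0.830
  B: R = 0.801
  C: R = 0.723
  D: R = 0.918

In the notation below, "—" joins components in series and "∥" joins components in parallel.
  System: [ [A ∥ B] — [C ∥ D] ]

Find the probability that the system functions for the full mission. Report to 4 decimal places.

0.9442

Parallel (A and B): 1 − (1 − 0.830000)(1 − 0.801000) = 0.966170
Parallel (C and D): 1 − (1 − 0.723000)(1 − 0.918000) = 0.977286
Series ([0.966170] and [0.977286]): 0.966170 × 0.977286 = 0.9442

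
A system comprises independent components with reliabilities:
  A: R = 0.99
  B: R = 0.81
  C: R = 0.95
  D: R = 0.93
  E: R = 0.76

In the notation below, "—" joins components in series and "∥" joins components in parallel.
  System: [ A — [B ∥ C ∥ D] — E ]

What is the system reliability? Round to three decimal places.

0.752

Parallel (B, C, and D): 1 − (1 − 0.81000)(1 − 0.95000)(1 − 0.93000) = 0.99934
Series (A, [0.99934], and E): 0.99000 × 0.99934 × 0.76000 = 0.752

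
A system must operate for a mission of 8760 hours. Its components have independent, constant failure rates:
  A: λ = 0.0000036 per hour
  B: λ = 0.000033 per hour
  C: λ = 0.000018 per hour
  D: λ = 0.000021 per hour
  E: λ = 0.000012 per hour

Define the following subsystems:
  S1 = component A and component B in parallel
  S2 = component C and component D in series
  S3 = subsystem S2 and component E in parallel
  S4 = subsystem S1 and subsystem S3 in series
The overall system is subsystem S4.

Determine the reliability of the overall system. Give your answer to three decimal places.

R(A) = exp(−0.0000036 × 8760) = 0.96896
R(B) = exp(−0.000033 × 8760) = 0.74895
R(C) = exp(−0.000018 × 8760) = 0.85412
R(D) = exp(−0.000021 × 8760) = 0.83197
R(E) = exp(−0.000012 × 8760) = 0.90022
Parallel (A and B): 1 − (1 − 0.96896)(1 − 0.74895) = 0.99221
Series (C and D): 0.85412 × 0.83197 = 0.71060
Parallel ([0.71060] and E): 1 − (1 − 0.71060)(1 − 0.90022) = 0.97112
Series ([0.99221] and [0.97112]): 0.99221 × 0.97112 = 0.964

0.964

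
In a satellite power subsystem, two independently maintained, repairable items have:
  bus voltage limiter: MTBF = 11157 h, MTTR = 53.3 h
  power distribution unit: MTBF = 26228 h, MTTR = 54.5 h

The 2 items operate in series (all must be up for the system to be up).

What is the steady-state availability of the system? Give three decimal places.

0.993

A(bus voltage limiter) = MTBF/(MTBF+MTTR) = 11157/(11157+53.3) = 0.995245
A(power distribution unit) = MTBF/(MTBF+MTTR) = 26228/(26228+54.5) = 0.997926
Series availability: 0.995245 × 0.997926 = 0.993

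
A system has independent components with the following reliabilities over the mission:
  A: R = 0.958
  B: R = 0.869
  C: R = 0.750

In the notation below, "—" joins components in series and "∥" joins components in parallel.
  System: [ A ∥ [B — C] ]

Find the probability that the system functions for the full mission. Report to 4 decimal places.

Series (B and C): 0.869000 × 0.750000 = 0.651750
Parallel (A and [0.651750]): 1 − (1 − 0.958000)(1 − 0.651750) = 0.9854

0.9854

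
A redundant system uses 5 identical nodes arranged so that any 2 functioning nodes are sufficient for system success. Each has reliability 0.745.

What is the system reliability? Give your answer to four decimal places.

0.9832

R = Σ_{i=2}^{5} C(5,i) p^i (1−p)^{5−i} with p = 0.745
C(5,2)·0.745^2·0.255^3 = 0.092031
C(5,3)·0.745^3·0.255^2 = 0.268874
C(5,4)·0.745^4·0.255^1 = 0.392767
C(5,5)·0.745^5·0.255^0 = 0.229499
Sum = 0.9832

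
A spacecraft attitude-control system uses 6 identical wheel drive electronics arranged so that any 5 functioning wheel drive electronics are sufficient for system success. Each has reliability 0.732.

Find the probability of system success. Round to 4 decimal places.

R = Σ_{i=5}^{6} C(6,i) p^i (1−p)^{6−i} with p = 0.732
C(6,5)·0.732^5·0.268^1 = 0.337941
C(6,6)·0.732^6·0.268^0 = 0.153839
Sum = 0.4918

0.4918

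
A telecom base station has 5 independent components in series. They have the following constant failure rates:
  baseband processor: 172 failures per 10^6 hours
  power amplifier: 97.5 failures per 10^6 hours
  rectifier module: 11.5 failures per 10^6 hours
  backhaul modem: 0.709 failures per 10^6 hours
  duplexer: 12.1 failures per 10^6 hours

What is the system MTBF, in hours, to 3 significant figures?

3400

Series of exponential components: λ_sys = Σ λ_i
λ_sys = 0.000172 + 0.0000975 + 0.0000115 + 0.000000709 + 0.0000121 = 2.9381e-04 /h
MTBF = 1 / λ_sys = 3400 h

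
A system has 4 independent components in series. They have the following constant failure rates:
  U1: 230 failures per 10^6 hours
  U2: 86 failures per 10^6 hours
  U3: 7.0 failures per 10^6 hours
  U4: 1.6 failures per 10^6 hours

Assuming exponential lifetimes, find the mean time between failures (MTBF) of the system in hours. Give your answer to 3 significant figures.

Series of exponential components: λ_sys = Σ λ_i
λ_sys = 0.00023 + 0.000086 + 0.0000070 + 0.0000016 = 3.2460e-04 /h
MTBF = 1 / λ_sys = 3080 h

3080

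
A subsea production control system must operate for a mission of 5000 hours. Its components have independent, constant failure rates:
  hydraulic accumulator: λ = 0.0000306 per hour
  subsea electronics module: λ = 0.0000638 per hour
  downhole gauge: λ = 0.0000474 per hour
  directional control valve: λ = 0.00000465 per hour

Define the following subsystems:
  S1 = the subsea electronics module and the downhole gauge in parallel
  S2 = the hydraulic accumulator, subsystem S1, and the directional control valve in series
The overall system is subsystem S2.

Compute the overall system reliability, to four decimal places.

0.7901

R(hydraulic accumulator) = exp(−0.0000306 × 5000) = 0.858130
R(subsea electronics module) = exp(−0.0000638 × 5000) = 0.726876
R(downhole gauge) = exp(−0.0000474 × 5000) = 0.788991
R(directional control valve) = exp(−0.00000465 × 5000) = 0.977018
Parallel (subsea electronics module and downhole gauge): 1 − (1 − 0.726876)(1 − 0.788991) = 0.942368
Series (hydraulic accumulator, [0.942368], and directional control valve): 0.858130 × 0.942368 × 0.977018 = 0.7901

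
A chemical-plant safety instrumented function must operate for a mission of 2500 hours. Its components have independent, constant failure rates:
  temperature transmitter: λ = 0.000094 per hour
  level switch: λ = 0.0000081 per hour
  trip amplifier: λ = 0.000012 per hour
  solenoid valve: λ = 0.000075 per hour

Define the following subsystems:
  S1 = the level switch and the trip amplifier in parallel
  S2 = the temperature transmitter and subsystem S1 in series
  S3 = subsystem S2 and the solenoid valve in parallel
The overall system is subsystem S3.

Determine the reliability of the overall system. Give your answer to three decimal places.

0.964

R(temperature transmitter) = exp(−0.000094 × 2500) = 0.79057
R(level switch) = exp(−0.0000081 × 2500) = 0.97995
R(trip amplifier) = exp(−0.000012 × 2500) = 0.97045
R(solenoid valve) = exp(−0.000075 × 2500) = 0.82903
Parallel (level switch and trip amplifier): 1 − (1 − 0.97995)(1 − 0.97045) = 0.99941
Series (temperature transmitter and [0.99941]): 0.79057 × 0.99941 = 0.79010
Parallel ([0.79010] and solenoid valve): 1 − (1 − 0.79010)(1 − 0.82903) = 0.964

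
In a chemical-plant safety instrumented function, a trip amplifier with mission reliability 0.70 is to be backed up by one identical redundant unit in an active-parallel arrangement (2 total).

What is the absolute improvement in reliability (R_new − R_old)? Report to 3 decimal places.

R_before = 0.70
R_after = 1 − (1 − 0.70)^2 = 0.910
ΔR = 0.910 − 0.70 = 0.210

0.210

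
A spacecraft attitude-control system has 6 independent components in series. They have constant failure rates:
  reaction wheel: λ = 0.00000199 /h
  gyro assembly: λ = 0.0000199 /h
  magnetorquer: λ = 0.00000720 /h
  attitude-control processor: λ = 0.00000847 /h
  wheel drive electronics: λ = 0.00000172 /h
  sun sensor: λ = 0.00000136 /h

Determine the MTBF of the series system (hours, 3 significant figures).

24600

Series of exponential components: λ_sys = Σ λ_i
λ_sys = 0.00000199 + 0.0000199 + 0.00000720 + 0.00000847 + 0.00000172 + 0.00000136 = 4.0640e-05 /h
MTBF = 1 / λ_sys = 24600 h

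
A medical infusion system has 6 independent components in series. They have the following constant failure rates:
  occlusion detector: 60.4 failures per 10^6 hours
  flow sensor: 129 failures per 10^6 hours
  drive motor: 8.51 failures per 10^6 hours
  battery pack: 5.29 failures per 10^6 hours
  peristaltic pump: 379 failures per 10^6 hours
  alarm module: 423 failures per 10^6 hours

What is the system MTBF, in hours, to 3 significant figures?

Series of exponential components: λ_sys = Σ λ_i
λ_sys = 0.0000604 + 0.000129 + 0.00000851 + 0.00000529 + 0.000379 + 0.000423 = 1.0052e-03 /h
MTBF = 1 / λ_sys = 995 h

995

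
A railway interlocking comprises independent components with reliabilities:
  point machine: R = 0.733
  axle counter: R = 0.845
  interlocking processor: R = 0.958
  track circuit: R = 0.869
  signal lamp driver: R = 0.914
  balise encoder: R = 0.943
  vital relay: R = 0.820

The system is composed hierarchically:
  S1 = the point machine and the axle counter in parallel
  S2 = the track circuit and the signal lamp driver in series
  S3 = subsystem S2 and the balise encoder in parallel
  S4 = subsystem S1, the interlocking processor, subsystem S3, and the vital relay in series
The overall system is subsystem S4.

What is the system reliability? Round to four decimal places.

Parallel (point machine and axle counter): 1 − (1 − 0.733000)(1 − 0.845000) = 0.958615
Series (track circuit and signal lamp driver): 0.869000 × 0.914000 = 0.794266
Parallel ([0.794266] and balise encoder): 1 − (1 − 0.794266)(1 − 0.943000) = 0.988273
Series ([0.958615], interlocking processor, [0.988273], and vital relay): 0.958615 × 0.958000 × 0.988273 × 0.820000 = 0.7442

0.7442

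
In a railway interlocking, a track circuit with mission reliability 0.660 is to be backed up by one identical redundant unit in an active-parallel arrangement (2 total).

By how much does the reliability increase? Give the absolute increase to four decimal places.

R_before = 0.660
R_after = 1 − (1 − 0.660)^2 = 0.8844
ΔR = 0.8844 − 0.660 = 0.2244

0.2244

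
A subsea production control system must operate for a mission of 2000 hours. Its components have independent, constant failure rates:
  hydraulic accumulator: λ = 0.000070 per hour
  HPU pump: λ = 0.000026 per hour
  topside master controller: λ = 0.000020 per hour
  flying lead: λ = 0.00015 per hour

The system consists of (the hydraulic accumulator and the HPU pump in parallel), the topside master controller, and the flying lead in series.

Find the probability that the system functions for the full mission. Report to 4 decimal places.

R(hydraulic accumulator) = exp(−0.000070 × 2000) = 0.869358
R(HPU pump) = exp(−0.000026 × 2000) = 0.949329
R(topside master controller) = exp(−0.000020 × 2000) = 0.960789
R(flying lead) = exp(−0.00015 × 2000) = 0.740818
Parallel (hydraulic accumulator and HPU pump): 1 − (1 − 0.869358)(1 − 0.949329) = 0.993380
Series ([0.993380], topside master controller, and flying lead): 0.993380 × 0.960789 × 0.740818 = 0.7071

0.7071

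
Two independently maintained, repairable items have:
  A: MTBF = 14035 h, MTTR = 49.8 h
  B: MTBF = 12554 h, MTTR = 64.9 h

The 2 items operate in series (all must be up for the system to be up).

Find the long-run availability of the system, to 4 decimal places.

A(A) = MTBF/(MTBF+MTTR) = 14035/(14035+49.8) = 0.996464
A(B) = MTBF/(MTBF+MTTR) = 12554/(12554+64.9) = 0.994857
Series availability: 0.996464 × 0.994857 = 0.9913

0.9913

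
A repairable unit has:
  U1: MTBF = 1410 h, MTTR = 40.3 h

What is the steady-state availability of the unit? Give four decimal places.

A(U1) = MTBF/(MTBF+MTTR) = 1410/(1410+40.3) = 0.9722

0.9722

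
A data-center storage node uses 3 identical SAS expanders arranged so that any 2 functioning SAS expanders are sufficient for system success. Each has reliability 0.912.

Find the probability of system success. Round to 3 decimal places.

R = Σ_{i=2}^{3} C(3,i) p^i (1−p)^{3−i} with p = 0.912
C(3,2)·0.912^2·0.088^1 = 0.21958
C(3,3)·0.912^3·0.088^0 = 0.75855
Sum = 0.978

0.978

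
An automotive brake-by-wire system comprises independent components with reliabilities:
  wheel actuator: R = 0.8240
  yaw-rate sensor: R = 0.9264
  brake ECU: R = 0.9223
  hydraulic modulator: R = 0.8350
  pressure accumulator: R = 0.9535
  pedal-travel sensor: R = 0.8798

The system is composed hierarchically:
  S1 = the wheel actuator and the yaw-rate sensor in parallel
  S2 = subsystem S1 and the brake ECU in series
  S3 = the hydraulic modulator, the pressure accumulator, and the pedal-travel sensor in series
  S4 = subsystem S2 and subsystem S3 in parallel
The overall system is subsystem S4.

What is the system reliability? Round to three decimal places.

Parallel (wheel actuator and yaw-rate sensor): 1 − (1 − 0.82400)(1 − 0.92640) = 0.98705
Series ([0.98705] and brake ECU): 0.98705 × 0.92230 = 0.91036
Series (hydraulic modulator, pressure accumulator, and pedal-travel sensor): 0.83500 × 0.95350 × 0.87980 = 0.70047
Parallel ([0.91036] and [0.70047]): 1 − (1 − 0.91036)(1 − 0.70047) = 0.973

0.973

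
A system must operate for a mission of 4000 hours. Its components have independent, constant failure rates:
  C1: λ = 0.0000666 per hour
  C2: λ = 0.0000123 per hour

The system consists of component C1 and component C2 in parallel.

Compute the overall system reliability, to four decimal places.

0.9888

R(C1) = exp(−0.0000666 × 4000) = 0.766133
R(C2) = exp(−0.0000123 × 4000) = 0.951991
Parallel (C1 and C2): 1 − (1 − 0.766133)(1 − 0.951991) = 0.9888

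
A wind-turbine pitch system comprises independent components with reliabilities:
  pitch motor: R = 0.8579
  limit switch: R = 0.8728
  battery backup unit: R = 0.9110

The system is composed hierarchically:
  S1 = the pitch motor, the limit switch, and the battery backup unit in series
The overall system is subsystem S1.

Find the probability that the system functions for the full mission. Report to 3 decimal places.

0.682

Series (pitch motor, limit switch, and battery backup unit): 0.85790 × 0.87280 × 0.91100 = 0.682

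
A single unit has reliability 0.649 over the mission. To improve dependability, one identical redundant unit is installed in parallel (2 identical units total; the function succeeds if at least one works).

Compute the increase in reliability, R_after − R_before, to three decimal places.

0.228

R_before = 0.649
R_after = 1 − (1 − 0.649)^2 = 0.877
ΔR = 0.877 − 0.649 = 0.228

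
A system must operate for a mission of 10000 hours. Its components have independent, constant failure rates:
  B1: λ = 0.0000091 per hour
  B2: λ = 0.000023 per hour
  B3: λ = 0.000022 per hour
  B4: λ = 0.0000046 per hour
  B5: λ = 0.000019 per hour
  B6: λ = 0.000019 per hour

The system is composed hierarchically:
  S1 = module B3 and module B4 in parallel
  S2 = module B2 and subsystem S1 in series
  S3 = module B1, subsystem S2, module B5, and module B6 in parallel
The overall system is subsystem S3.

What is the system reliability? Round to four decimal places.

0.9994

R(B1) = exp(−0.0000091 × 10000) = 0.913018
R(B2) = exp(−0.000023 × 10000) = 0.794534
R(B3) = exp(−0.000022 × 10000) = 0.802519
R(B4) = exp(−0.0000046 × 10000) = 0.955042
R(B5) = exp(−0.000019 × 10000) = 0.826959
R(B6) = exp(−0.000019 × 10000) = 0.826959
Parallel (B3 and B4): 1 − (1 − 0.802519)(1 − 0.955042) = 0.991122
Series (B2 and [0.991122]): 0.794534 × 0.991122 = 0.787480
Parallel (B1, [0.787480], B5, and B6): 1 − (1 − 0.913018)(1 − 0.787480)(1 − 0.826959)(1 − 0.826959) = 0.9994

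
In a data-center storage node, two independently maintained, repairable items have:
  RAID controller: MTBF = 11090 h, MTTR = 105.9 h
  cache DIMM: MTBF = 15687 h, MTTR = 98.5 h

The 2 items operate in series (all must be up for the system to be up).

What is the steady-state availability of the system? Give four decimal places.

A(RAID controller) = MTBF/(MTBF+MTTR) = 11090/(11090+105.9) = 0.990541
A(cache DIMM) = MTBF/(MTBF+MTTR) = 15687/(15687+98.5) = 0.993760
Series availability: 0.990541 × 0.993760 = 0.9844

0.9844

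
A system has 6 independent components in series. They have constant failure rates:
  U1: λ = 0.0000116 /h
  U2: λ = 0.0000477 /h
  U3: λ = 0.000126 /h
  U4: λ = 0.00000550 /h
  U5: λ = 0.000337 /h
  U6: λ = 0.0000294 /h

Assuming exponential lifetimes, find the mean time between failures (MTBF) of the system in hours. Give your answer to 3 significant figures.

1790

Series of exponential components: λ_sys = Σ λ_i
λ_sys = 0.0000116 + 0.0000477 + 0.000126 + 0.00000550 + 0.000337 + 0.0000294 = 5.5720e-04 /h
MTBF = 1 / λ_sys = 1790 h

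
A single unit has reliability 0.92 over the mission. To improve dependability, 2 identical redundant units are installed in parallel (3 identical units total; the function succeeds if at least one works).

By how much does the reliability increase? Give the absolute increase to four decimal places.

R_before = 0.92
R_after = 1 − (1 − 0.92)^3 = 0.9995
ΔR = 0.9995 − 0.92 = 0.0795

0.0795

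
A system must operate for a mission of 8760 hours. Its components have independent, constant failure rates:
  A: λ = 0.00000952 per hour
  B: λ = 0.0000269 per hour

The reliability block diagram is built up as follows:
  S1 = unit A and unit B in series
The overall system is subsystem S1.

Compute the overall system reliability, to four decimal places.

0.7268

R(A) = exp(−0.00000952 × 8760) = 0.919987
R(B) = exp(−0.0000269 × 8760) = 0.790062
Series (A and B): 0.919987 × 0.790062 = 0.7268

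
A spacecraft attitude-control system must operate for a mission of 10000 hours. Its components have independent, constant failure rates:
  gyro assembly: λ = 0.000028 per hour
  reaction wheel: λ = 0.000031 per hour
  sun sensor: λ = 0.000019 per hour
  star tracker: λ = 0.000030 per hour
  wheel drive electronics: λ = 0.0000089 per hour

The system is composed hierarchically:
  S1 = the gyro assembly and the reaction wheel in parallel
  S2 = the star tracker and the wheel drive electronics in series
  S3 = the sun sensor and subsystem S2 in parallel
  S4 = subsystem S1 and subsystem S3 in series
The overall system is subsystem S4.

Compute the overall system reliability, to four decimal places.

0.8828

R(gyro assembly) = exp(−0.000028 × 10000) = 0.755784
R(reaction wheel) = exp(−0.000031 × 10000) = 0.733447
R(sun sensor) = exp(−0.000019 × 10000) = 0.826959
R(star tracker) = exp(−0.000030 × 10000) = 0.740818
R(wheel drive electronics) = exp(−0.0000089 × 10000) = 0.914846
Parallel (gyro assembly and reaction wheel): 1 − (1 − 0.755784)(1 − 0.733447) = 0.934903
Series (star tracker and wheel drive electronics): 0.740818 × 0.914846 = 0.677734
Parallel (sun sensor and [0.677734]): 1 − (1 − 0.826959)(1 − 0.677734) = 0.944235
Series ([0.934903] and [0.944235]): 0.934903 × 0.944235 = 0.8828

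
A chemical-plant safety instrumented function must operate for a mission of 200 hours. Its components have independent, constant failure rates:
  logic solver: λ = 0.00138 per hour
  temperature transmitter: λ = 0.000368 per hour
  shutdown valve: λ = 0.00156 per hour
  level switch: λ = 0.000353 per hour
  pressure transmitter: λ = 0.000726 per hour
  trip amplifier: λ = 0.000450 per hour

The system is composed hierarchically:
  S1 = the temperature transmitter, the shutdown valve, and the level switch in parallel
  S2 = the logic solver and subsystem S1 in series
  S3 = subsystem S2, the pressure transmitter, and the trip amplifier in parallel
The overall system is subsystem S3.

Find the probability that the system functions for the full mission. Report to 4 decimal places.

R(logic solver) = exp(−0.00138 × 200) = 0.758813
R(temperature transmitter) = exp(−0.000368 × 200) = 0.929043
R(shutdown valve) = exp(−0.00156 × 200) = 0.731982
R(level switch) = exp(−0.000353 × 200) = 0.931835
R(pressure transmitter) = exp(−0.000726 × 200) = 0.864849
R(trip amplifier) = exp(−0.000450 × 200) = 0.913931
Parallel (temperature transmitter, shutdown valve, and level switch): 1 − (1 − 0.929043)(1 − 0.731982)(1 − 0.931835) = 0.998704
Series (logic solver and [0.998704]): 0.758813 × 0.998704 = 0.757830
Parallel ([0.757830], pressure transmitter, and trip amplifier): 1 − (1 − 0.757830)(1 − 0.864849)(1 − 0.913931) = 0.9972

0.9972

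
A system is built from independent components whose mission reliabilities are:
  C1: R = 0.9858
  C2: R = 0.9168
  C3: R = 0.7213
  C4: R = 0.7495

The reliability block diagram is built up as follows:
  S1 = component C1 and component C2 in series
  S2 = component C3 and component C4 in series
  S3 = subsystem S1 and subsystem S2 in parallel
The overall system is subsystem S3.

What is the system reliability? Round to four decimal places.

0.9558

Series (C1 and C2): 0.985800 × 0.916800 = 0.903781
Series (C3 and C4): 0.721300 × 0.749500 = 0.540614
Parallel ([0.903781] and [0.540614]): 1 − (1 − 0.903781)(1 − 0.540614) = 0.9558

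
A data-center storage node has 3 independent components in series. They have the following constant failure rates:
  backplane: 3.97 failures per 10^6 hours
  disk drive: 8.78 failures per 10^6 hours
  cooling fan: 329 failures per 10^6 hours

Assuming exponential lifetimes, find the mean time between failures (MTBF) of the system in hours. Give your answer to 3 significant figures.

Series of exponential components: λ_sys = Σ λ_i
λ_sys = 0.00000397 + 0.00000878 + 0.000329 = 3.4175e-04 /h
MTBF = 1 / λ_sys = 2930 h

2930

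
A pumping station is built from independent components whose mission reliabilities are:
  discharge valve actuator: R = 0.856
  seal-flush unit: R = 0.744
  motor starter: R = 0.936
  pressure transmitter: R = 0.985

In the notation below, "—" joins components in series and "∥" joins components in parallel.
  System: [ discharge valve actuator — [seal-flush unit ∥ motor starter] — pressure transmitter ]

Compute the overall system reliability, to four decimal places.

Parallel (seal-flush unit and motor starter): 1 − (1 − 0.744000)(1 − 0.936000) = 0.983616
Series (discharge valve actuator, [0.983616], and pressure transmitter): 0.856000 × 0.983616 × 0.985000 = 0.8293

0.8293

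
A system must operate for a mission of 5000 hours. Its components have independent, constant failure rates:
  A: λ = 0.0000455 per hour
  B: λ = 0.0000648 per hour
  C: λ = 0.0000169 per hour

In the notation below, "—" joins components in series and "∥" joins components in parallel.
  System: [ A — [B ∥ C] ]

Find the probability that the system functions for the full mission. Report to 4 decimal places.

0.7787

R(A) = exp(−0.0000455 × 5000) = 0.796522
R(B) = exp(−0.0000648 × 5000) = 0.723250
R(C) = exp(−0.0000169 × 5000) = 0.918972
Parallel (B and C): 1 − (1 − 0.723250)(1 − 0.918972) = 0.977576
Series (A and [0.977576]): 0.796522 × 0.977576 = 0.7787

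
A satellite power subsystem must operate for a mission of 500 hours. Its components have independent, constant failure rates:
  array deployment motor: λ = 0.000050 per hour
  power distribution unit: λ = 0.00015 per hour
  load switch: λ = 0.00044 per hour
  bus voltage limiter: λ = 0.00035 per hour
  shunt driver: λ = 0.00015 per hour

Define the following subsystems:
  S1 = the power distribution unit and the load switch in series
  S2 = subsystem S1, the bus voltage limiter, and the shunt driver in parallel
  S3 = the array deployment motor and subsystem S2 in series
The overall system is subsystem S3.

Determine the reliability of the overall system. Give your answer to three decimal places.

0.972

R(array deployment motor) = exp(−0.000050 × 500) = 0.97531
R(power distribution unit) = exp(−0.00015 × 500) = 0.92774
R(load switch) = exp(−0.00044 × 500) = 0.80252
R(bus voltage limiter) = exp(−0.00035 × 500) = 0.83946
R(shunt driver) = exp(−0.00015 × 500) = 0.92774
Series (power distribution unit and load switch): 0.92774 × 0.80252 = 0.74453
Parallel ([0.74453], bus voltage limiter, and shunt driver): 1 − (1 − 0.74453)(1 − 0.83946)(1 − 0.92774) = 0.99704
Series (array deployment motor and [0.99704]): 0.97531 × 0.99704 = 0.972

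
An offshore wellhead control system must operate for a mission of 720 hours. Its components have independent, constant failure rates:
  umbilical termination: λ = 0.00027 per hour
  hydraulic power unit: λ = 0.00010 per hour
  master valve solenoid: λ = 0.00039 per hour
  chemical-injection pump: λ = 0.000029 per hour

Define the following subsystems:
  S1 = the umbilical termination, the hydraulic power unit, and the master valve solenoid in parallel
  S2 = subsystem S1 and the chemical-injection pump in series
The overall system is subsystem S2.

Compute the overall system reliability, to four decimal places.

R(umbilical termination) = exp(−0.00027 × 720) = 0.823329
R(hydraulic power unit) = exp(−0.00010 × 720) = 0.930531
R(master valve solenoid) = exp(−0.00039 × 720) = 0.755179
R(chemical-injection pump) = exp(−0.000029 × 720) = 0.979336
Parallel (umbilical termination, hydraulic power unit, and master valve solenoid): 1 − (1 − 0.823329)(1 − 0.930531)(1 − 0.755179) = 0.996995
Series ([0.996995] and chemical-injection pump): 0.996995 × 0.979336 = 0.9764

0.9764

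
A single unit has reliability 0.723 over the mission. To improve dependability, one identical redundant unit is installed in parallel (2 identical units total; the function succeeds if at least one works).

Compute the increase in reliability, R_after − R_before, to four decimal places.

0.2003

R_before = 0.723
R_after = 1 − (1 − 0.723)^2 = 0.9233
ΔR = 0.9233 − 0.723 = 0.2003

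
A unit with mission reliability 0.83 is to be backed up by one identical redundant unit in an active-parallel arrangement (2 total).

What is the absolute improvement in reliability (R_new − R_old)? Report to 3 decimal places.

0.141

R_before = 0.83
R_after = 1 − (1 − 0.83)^2 = 0.971
ΔR = 0.971 − 0.83 = 0.141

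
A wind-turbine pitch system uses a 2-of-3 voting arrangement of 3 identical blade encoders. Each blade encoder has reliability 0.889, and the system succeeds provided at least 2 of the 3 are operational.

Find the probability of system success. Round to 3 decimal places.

R = Σ_{i=2}^{3} C(3,i) p^i (1−p)^{3−i} with p = 0.889
C(3,2)·0.889^2·0.111^1 = 0.26318
C(3,3)·0.889^3·0.111^0 = 0.70260
Sum = 0.966

0.966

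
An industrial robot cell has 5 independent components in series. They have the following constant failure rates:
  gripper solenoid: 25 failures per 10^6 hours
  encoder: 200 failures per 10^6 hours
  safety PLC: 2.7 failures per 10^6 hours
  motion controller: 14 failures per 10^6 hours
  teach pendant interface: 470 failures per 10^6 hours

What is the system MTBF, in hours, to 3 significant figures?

Series of exponential components: λ_sys = Σ λ_i
λ_sys = 0.000025 + 0.00020 + 0.0000027 + 0.000014 + 0.00047 = 7.1170e-04 /h
MTBF = 1 / λ_sys = 1410 h

1410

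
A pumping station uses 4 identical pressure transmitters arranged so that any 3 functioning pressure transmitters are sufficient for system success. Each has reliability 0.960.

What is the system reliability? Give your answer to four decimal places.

R = Σ_{i=3}^{4} C(4,i) p^i (1−p)^{4−i} with p = 0.960
C(4,3)·0.960^3·0.040^1 = 0.141558
C(4,4)·0.960^4·0.040^0 = 0.849347
Sum = 0.9909

0.9909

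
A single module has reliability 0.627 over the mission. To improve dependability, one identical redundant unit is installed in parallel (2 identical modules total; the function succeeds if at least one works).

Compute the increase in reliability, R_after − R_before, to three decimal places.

R_before = 0.627
R_after = 1 − (1 − 0.627)^2 = 0.861
ΔR = 0.861 − 0.627 = 0.234

0.234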